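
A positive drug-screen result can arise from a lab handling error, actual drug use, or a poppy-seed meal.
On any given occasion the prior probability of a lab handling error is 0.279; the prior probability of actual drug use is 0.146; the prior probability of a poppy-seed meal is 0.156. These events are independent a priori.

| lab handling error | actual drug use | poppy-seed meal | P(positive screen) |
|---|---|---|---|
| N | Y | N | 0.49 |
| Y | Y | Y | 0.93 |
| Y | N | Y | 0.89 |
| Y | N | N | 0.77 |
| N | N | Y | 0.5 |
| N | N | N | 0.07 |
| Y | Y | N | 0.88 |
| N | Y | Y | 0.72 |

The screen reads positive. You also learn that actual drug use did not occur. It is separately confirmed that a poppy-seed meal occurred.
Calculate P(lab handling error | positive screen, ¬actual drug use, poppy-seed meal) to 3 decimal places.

P(lab handling error | positive screen, ¬actual drug use, poppy-seed meal) ≈ 0.408

For the numerator, keep only lab handling error=true terms: 0.89×0.279 = 0.248310
The normalizing constant is 0.5×0.721 + 0.89×0.279 = 0.608810
P(lab handling error | positive screen, ¬actual drug use, poppy-seed meal) = 0.248310/0.608810 ≈ 0.408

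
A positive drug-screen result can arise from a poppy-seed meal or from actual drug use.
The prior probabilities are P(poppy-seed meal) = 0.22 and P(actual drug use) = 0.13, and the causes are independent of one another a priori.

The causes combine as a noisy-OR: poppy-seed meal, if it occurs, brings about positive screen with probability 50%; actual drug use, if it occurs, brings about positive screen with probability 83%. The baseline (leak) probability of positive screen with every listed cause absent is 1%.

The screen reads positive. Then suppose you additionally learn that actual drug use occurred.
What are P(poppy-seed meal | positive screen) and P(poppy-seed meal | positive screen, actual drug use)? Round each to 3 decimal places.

P(poppy-seed meal | positive screen) ≈ 0.574; P(poppy-seed meal | positive screen, actual drug use) ≈ 0.237

Under noisy-OR, P(positive screen | causes) = 1 − (1−0.01)·∏(1−qᵢ) over the active causes.
Numerator (weight on configurations with poppy-seed meal): 0.096657 + 0.026193 = 0.122850
The normalizing constant is 0.01*0.78*0.87 + 0.8317*0.78*0.13 + 0.505*0.22*0.87 + 0.91585*0.22*0.13 = 0.213970
Posterior = 0.122850 / 0.213970 ≈ 0.574

Now also conditioning on actual drug use=true:
P(positive screen | actual drug use) = 0.8317×0.78 + 0.91585×0.22 = 0.648726 + 0.201487 = 0.850213
Of this, 0.201487 comes from 0.91585×0.22 (the poppy-seed meal=true cases).
Hence the posterior is 0.201487/0.850213 ≈ 0.237.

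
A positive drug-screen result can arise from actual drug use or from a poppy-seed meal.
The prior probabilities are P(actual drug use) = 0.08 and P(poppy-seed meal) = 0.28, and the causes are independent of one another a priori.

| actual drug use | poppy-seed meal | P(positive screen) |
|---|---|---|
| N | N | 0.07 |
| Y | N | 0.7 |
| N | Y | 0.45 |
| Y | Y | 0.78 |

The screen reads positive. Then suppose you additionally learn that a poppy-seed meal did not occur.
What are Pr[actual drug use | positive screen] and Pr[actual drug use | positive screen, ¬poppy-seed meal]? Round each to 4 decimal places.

Sum P(positive screen|·) weighted by the priors over the 4 (actual drug use, poppy-seed meal) configurations:
  P(positive screen) = 0.07·0.92·0.72 + 0.45·0.92·0.28 + 0.7·0.08·0.72 + 0.78·0.08·0.28
        = 0.046368 + 0.115920 + 0.040320 + 0.017472 = 0.220080
Configurations with actual drug use contribute 0.057792, so
  P(actual drug use | positive screen) = 0.057792 / 0.220080 ≈ 0.2626

Now also conditioning on poppy-seed meal≠true:
Sum P(positive screen|·) weighted by the priors over both values of actual drug use:
  P(positive screen | ¬poppy-seed meal) = 0.07×0.92 + 0.7×0.08
        = 0.064400 + 0.056000 = 0.120400
Configurations with actual drug use contribute 0.056000, so
  P(actual drug use | positive screen, ¬poppy-seed meal) = 0.056000 / 0.120400 ≈ 0.4651
With poppy-seed meal excluded, actual drug use must carry more of the explanatory weight for the positive screen.

Pr[actual drug use | positive screen] ≈ 0.2626; Pr[actual drug use | positive screen, ¬poppy-seed meal] ≈ 0.4651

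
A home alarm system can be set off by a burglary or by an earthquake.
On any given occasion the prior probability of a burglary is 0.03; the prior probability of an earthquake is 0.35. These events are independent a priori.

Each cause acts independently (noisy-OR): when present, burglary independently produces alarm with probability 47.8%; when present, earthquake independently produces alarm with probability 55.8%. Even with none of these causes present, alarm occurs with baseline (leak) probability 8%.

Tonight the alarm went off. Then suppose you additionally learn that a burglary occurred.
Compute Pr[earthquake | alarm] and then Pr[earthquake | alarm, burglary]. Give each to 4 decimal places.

Pr[earthquake | alarm] ≈ 0.7759; Pr[earthquake | alarm, burglary] ≈ 0.4494

Under noisy-OR, P(alarm | causes) = 1 − (1−0.08)·∏(1−qᵢ) over the active causes.
Weight on earthquake=true, given the evidence: 0.201446 + 0.008271 = 0.209717
The normalizing constant is 0.08·0.97·0.65 + 0.59336·0.97·0.35 + 0.51976·0.03·0.65 + 0.787734·0.03·0.35 = 0.270292
Posterior = 0.209717 / 0.270292 ≈ 0.7759

With the extra evidence:
Weight on earthquake=true, given the evidence: 0.787734·0.35 = 0.275707
Denominator P(alarm | burglary): 0.51976·0.65 + 0.787734·0.35 = 0.613551
P(earthquake | alarm, burglary) = 0.275707/0.613551 ≈ 0.4494
— burglary explains away the evidence for earthquake.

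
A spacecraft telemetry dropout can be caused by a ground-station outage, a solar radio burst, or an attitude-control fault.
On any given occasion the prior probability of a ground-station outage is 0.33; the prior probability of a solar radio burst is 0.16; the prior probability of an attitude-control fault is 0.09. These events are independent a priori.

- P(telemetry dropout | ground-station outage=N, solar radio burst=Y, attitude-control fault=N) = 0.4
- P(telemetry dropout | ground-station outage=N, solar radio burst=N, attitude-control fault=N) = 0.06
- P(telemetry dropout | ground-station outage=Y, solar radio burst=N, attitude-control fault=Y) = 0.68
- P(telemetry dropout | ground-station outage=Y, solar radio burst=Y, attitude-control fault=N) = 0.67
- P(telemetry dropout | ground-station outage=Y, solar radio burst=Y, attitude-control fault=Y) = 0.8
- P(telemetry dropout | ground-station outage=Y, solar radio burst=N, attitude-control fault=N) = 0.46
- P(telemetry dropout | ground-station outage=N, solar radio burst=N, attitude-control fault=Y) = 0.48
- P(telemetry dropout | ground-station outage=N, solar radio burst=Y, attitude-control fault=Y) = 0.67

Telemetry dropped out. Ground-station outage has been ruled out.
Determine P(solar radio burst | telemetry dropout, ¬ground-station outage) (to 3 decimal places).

P(telemetry dropout | ¬ground-station outage) = 0.06·0.84·0.91 + 0.48·0.84·0.09 + 0.4·0.16·0.91 + 0.67·0.16·0.09 = 0.045864 + 0.036288 + 0.058240 + 0.009648 = 0.150040
Of this, 0.067888 comes from 0.058240 + 0.009648 (the solar radio burst=true cases).
So P(solar radio burst | telemetry dropout, ¬ground-station outage) = 0.067888/0.150040 ≈ 0.452.

P(solar radio burst | telemetry dropout, ¬ground-station outage) ≈ 0.452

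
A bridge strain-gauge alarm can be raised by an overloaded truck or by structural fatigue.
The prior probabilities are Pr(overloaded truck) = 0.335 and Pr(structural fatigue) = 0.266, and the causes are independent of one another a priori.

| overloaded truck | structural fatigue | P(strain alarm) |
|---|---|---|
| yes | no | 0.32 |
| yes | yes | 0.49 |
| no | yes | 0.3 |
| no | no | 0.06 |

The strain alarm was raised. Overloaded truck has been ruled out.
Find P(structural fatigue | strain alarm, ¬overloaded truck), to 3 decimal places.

P(strain alarm | ¬overloaded truck) = 0.06×0.734 + 0.3×0.266 = 0.044040 + 0.079800 = 0.123840
The structural fatigue-present share is 0.3×0.266 = 0.079800.
Hence the posterior is 0.079800/0.123840 ≈ 0.644.

P(structural fatigue | strain alarm, ¬overloaded truck) ≈ 0.644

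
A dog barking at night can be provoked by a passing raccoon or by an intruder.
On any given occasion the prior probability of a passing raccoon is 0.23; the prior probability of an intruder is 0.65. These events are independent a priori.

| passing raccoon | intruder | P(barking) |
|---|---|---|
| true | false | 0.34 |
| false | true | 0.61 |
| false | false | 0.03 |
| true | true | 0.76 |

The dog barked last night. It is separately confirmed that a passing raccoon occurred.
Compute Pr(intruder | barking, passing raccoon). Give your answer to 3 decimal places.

By total probability over both values of intruder:
  P(barking | passing raccoon) = 0.34*0.35 + 0.76*0.65
        = 0.119000 + 0.494000 = 0.613000
Configurations with intruder contribute 0.494000, so
  P(intruder | barking, passing raccoon) = 0.494000 / 0.613000 ≈ 0.806

Pr(intruder | barking, passing raccoon) ≈ 0.806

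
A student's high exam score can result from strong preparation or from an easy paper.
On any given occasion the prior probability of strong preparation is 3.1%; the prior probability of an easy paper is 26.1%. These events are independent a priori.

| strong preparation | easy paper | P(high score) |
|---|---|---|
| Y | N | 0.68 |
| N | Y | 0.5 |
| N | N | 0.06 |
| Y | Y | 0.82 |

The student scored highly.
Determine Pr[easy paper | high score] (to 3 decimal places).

Pr[easy paper | high score] ≈ 0.695

Enumerate the 4 (strong preparation, easy paper) configurations and weight by the priors:
  P(high score) = 0.06×0.969×0.739 + 0.5×0.969×0.261 + 0.68×0.031×0.739 + 0.82×0.031×0.261
        = 0.042965 + 0.126454 + 0.015578 + 0.006635 = 0.191632
The terms with easy paper present sum to 0.133089, so
  P(easy paper | high score) = 0.133089 / 0.191632 ≈ 0.695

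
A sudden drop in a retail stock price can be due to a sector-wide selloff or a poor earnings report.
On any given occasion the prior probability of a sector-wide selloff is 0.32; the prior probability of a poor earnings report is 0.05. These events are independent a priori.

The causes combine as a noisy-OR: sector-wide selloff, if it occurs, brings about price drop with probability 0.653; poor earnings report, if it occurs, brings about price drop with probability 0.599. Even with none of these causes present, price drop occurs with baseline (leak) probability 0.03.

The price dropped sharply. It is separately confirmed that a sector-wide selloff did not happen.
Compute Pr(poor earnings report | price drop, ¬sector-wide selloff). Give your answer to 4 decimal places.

Pr(poor earnings report | price drop, ¬sector-wide selloff) ≈ 0.5174

Under noisy-OR, P(price drop | causes) = 1 − (1−0.03)·∏(1−qᵢ) over the active causes.
P(price drop | ¬sector-wide selloff) = 0.03×0.95 + 0.61103×0.05 = 0.028500 + 0.030551 = 0.059051
The poor earnings report-present share is 0.61103×0.05 = 0.030551.
Hence the posterior is 0.030551/0.059051 ≈ 0.5174.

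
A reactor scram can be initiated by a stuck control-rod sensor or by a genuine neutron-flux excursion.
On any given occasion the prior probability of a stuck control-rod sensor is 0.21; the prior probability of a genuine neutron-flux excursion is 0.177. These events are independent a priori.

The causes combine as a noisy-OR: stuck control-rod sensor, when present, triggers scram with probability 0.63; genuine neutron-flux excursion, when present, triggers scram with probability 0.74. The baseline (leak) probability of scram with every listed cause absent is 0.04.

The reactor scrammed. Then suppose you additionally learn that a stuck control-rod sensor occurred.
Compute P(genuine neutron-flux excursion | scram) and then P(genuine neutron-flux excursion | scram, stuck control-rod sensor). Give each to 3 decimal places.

Under noisy-OR, P(scram | causes) = 1 − (1−0.04)·∏(1−qᵢ) over the active causes.
Numerator (weight on configurations with genuine neutron-flux excursion): 0.104928 + 0.033737 = 0.138665
The normalizing constant is 0.04·0.79·0.823 + 0.7504·0.79·0.177 + 0.6448·0.21·0.823 + 0.907648·0.21·0.177 = 0.276113
Posterior = 0.138665 / 0.276113 ≈ 0.502

With the extra evidence:
Weight on genuine neutron-flux excursion=true, given the evidence: 0.907648×0.177 = 0.160654
Normalizer over all consistent configurations: 0.6448×0.823 + 0.907648×0.177 = 0.691324
P(genuine neutron-flux excursion | scram, stuck control-rod sensor) = 0.160654/0.691324 ≈ 0.232
The drop from 0.502 to 0.232 is the explaining-away (discounting) effect.

P(genuine neutron-flux excursion | scram) ≈ 0.502; P(genuine neutron-flux excursion | scram, stuck control-rod sensor) ≈ 0.232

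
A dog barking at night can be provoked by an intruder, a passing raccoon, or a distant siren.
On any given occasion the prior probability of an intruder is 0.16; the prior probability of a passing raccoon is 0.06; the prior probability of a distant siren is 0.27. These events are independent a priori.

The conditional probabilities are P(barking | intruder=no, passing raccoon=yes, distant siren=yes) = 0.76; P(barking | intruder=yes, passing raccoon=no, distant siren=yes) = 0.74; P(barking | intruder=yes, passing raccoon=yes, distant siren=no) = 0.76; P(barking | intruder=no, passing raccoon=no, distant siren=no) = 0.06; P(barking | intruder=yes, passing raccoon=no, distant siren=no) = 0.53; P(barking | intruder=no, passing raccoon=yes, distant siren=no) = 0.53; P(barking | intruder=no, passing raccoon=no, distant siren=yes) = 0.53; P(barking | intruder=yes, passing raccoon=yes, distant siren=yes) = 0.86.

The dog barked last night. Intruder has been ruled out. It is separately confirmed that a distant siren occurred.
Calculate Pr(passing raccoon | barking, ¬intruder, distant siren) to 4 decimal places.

Pr(passing raccoon | barking, ¬intruder, distant siren) ≈ 0.0839

P(barking | ¬intruder, distant siren) = 0.53*0.94 + 0.76*0.06 = 0.498200 + 0.045600 = 0.543800
Restricting to configurations with passing raccoon present: 0.76*0.06 = 0.045600.
Hence the posterior is 0.045600/0.543800 ≈ 0.0839.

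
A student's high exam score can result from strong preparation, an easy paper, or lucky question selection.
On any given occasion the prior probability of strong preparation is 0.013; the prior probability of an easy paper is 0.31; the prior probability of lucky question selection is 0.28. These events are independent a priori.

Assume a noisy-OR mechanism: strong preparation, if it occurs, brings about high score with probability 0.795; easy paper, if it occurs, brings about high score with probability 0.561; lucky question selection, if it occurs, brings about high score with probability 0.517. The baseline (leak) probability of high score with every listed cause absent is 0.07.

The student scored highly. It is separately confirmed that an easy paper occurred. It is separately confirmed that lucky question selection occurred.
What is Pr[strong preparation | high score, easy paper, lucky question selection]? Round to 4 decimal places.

Pr[strong preparation | high score, easy paper, lucky question selection] ≈ 0.0155

Under noisy-OR, P(high score | causes) = 1 − (1−0.07)·∏(1−qᵢ) over the active causes.
Sum P(high score|·) weighted by the priors over both values of strong preparation:
  P(high score | easy paper, lucky question selection) = 0.802806·0.987 + 0.959575·0.013
        = 0.792370 + 0.012474 = 0.804844
Configurations with strong preparation contribute 0.012474, so
  P(strong preparation | high score, easy paper, lucky question selection) = 0.012474 / 0.804844 ≈ 0.0155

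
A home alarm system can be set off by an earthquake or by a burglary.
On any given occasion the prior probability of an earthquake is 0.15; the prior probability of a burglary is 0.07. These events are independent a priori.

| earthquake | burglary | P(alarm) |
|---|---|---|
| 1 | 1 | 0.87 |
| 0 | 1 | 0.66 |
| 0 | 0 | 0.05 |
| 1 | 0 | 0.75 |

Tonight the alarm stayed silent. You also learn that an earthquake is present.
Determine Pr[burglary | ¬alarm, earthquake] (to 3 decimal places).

P(¬alarm | earthquake) = 0.25·0.93 + 0.13·0.07 = 0.232500 + 0.009100 = 0.241600
Of this, 0.009100 comes from 0.13·0.07 (the burglary=true cases).
So P(burglary | ¬alarm, earthquake) = 0.009100/0.241600 ≈ 0.038.

Pr[burglary | ¬alarm, earthquake] ≈ 0.038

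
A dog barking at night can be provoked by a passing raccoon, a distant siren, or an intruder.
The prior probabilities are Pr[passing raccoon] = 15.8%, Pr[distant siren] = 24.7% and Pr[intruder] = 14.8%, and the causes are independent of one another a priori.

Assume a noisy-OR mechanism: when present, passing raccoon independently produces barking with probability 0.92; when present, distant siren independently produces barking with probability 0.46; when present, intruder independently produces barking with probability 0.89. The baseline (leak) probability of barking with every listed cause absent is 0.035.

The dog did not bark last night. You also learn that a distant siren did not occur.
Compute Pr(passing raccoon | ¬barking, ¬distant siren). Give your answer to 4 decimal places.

Pr(passing raccoon | ¬barking, ¬distant siren) ≈ 0.0148

Under noisy-OR, P(barking | causes) = 1 − (1−0.035)·∏(1−qᵢ) over the active causes.
Weight on passing raccoon=true, given the evidence: 0.010392 + 0.000199 = 0.010591
Normalizer over all consistent configurations: 0.965·0.842·0.852 + 0.10615·0.842·0.148 + 0.0772·0.158·0.852 + 0.008492·0.158·0.148 = 0.716095
P(passing raccoon | ¬barking, ¬distant siren) = 0.010591/0.716095 ≈ 0.0148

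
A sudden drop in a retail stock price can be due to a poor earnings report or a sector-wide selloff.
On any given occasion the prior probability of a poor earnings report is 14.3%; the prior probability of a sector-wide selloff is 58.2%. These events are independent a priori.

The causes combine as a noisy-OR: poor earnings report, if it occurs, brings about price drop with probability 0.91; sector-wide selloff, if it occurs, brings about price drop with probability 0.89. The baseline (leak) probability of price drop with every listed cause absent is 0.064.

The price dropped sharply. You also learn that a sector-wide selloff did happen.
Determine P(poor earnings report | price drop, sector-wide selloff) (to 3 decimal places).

P(poor earnings report | price drop, sector-wide selloff) ≈ 0.156

Under noisy-OR, P(price drop | causes) = 1 − (1−0.064)·∏(1−qᵢ) over the active causes.
P(price drop | sector-wide selloff) = 0.89704·0.857 + 0.990734·0.143 = 0.768763 + 0.141675 = 0.910438
Of this, 0.141675 comes from 0.990734·0.143 (the poor earnings report=true cases).
So P(poor earnings report | price drop, sector-wide selloff) = 0.141675/0.910438 ≈ 0.156.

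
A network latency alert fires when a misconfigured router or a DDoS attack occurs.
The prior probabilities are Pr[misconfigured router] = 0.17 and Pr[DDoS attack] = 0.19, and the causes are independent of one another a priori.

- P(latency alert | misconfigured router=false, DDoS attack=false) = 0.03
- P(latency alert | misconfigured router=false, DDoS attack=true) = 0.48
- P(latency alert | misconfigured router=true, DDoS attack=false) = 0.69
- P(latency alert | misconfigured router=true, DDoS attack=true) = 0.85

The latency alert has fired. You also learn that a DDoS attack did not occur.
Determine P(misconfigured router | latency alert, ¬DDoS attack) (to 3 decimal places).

Sum P(latency alert|·) weighted by the priors over both values of misconfigured router:
  P(latency alert | ¬DDoS attack) = 0.03*0.83 + 0.69*0.17
        = 0.024900 + 0.117300 = 0.142200
Keeping only the misconfigured router-present terms gives 0.117300, so
  P(misconfigured router | latency alert, ¬DDoS attack) = 0.117300 / 0.142200 ≈ 0.825

P(misconfigured router | latency alert, ¬DDoS attack) ≈ 0.825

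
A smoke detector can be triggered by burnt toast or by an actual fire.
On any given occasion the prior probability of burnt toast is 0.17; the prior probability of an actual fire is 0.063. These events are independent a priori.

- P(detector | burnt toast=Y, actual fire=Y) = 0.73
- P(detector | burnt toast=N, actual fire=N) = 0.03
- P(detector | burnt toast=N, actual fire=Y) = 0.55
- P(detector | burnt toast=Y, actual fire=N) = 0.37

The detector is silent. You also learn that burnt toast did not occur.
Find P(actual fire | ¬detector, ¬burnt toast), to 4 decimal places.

P(actual fire | ¬detector, ¬burnt toast) ≈ 0.0302

P(¬detector | ¬burnt toast) = 0.97·0.937 + 0.45·0.063 = 0.908890 + 0.028350 = 0.937240
The actual fire-present share is 0.45·0.063 = 0.028350.
So P(actual fire | ¬detector, ¬burnt toast) = 0.028350/0.937240 ≈ 0.0302.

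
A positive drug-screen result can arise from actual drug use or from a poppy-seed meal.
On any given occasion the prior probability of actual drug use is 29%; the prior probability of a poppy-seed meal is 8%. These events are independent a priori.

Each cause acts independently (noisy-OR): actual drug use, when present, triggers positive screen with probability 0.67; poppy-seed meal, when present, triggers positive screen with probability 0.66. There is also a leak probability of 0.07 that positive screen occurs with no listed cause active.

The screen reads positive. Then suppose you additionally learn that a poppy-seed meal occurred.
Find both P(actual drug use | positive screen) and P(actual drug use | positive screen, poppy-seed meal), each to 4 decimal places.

Under noisy-OR, P(positive screen | causes) = 1 − (1−0.07)·∏(1−qᵢ) over the active causes.
For the numerator, keep only actual drug use=true terms: 0.184919 + 0.020779 = 0.205698
Denominator P(positive screen): 0.07*0.71*0.92 + 0.6838*0.71*0.08 + 0.6931*0.29*0.92 + 0.895654*0.29*0.08 = 0.290262
P(actual drug use | positive screen) = 0.205698/0.290262 ≈ 0.7087

With the extra evidence:
Sum P(positive screen|·) weighted by the priors over both values of actual drug use:
  P(positive screen | poppy-seed meal) = 0.6838·0.71 + 0.895654·0.29
        = 0.485498 + 0.259740 = 0.745238
Keeping only the actual drug use-present terms gives 0.259740, so
  P(actual drug use | positive screen, poppy-seed meal) = 0.259740 / 0.745238 ≈ 0.3485

P(actual drug use | positive screen) ≈ 0.7087; P(actual drug use | positive screen, poppy-seed meal) ≈ 0.3485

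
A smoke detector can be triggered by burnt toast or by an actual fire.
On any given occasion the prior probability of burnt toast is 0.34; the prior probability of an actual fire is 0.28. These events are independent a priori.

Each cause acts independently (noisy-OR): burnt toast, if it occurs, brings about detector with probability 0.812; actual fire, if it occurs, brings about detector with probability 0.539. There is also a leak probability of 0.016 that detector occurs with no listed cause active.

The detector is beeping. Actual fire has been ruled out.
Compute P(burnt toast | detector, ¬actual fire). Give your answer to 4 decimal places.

P(burnt toast | detector, ¬actual fire) ≈ 0.9633

Under noisy-OR, P(detector | causes) = 1 − (1−0.016)·∏(1−qᵢ) over the active causes.
For the numerator, keep only burnt toast=true terms: 0.815008·0.34 = 0.277103
Normalizer over all consistent configurations: 0.016·0.66 + 0.815008·0.34 = 0.287663
P(burnt toast | detector, ¬actual fire) = 0.277103/0.287663 ≈ 0.9633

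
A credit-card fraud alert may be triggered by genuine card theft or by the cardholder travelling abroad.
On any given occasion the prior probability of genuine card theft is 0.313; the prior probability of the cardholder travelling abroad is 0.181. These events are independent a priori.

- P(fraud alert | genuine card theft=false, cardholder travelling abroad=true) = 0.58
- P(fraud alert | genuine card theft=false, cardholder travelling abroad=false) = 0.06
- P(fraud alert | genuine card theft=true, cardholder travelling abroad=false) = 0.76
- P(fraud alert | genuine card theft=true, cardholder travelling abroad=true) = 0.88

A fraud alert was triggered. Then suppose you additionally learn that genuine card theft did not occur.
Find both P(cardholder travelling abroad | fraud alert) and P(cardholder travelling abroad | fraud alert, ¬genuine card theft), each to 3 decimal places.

P(fraud alert) = 0.06·0.687·0.819 + 0.58·0.687·0.181 + 0.76·0.313·0.819 + 0.88·0.313·0.181 = 0.033759 + 0.072121 + 0.194824 + 0.049855 = 0.350559
Of this, 0.121976 comes from 0.072121 + 0.049855 (the cardholder travelling abroad=true cases).
P(cardholder travelling abroad | fraud alert) = 0.121976 / 0.350559 ≈ 0.348

Now also conditioning on genuine card theft≠true:
By total probability over both values of cardholder travelling abroad:
  P(fraud alert | ¬genuine card theft) = 0.06*0.819 + 0.58*0.181
        = 0.049140 + 0.104980 = 0.154120
The terms with cardholder travelling abroad present sum to 0.104980, so
  P(cardholder travelling abroad | fraud alert, ¬genuine card theft) = 0.104980 / 0.154120 ≈ 0.681
With genuine card theft excluded, cardholder travelling abroad must carry more of the explanatory weight for the fraud alert.

P(cardholder travelling abroad | fraud alert) ≈ 0.348; P(cardholder travelling abroad | fraud alert, ¬genuine card theft) ≈ 0.681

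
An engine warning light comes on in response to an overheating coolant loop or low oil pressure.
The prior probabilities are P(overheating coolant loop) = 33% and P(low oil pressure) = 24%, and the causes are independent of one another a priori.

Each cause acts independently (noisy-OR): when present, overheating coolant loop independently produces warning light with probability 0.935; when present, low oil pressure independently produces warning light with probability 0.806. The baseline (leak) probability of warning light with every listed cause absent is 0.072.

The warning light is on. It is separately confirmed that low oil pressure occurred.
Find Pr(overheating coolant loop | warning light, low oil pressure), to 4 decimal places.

Pr(overheating coolant loop | warning light, low oil pressure) ≈ 0.3725

Under noisy-OR, P(warning light | causes) = 1 − (1−0.072)·∏(1−qᵢ) over the active causes.
Numerator (weight on configurations with overheating coolant loop): 0.988298×0.33 = 0.326138
Normalizer over all consistent configurations: 0.819968×0.67 + 0.988298×0.33 = 0.875517
Posterior = 0.326138 / 0.875517 ≈ 0.3725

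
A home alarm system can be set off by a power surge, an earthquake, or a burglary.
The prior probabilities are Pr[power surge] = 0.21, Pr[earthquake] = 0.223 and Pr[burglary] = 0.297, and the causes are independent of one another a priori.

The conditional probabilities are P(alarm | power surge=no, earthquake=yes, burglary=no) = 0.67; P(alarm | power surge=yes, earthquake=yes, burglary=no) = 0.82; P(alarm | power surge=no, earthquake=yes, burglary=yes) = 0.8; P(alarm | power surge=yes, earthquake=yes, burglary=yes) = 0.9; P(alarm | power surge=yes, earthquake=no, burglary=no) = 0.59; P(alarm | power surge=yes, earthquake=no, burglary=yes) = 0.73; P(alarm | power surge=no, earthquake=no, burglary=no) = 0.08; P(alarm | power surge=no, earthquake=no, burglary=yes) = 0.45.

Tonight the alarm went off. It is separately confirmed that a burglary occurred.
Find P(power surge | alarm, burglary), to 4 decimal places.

Weight on power surge=true, given the evidence: 0.119114 + 0.042147 = 0.161261
The normalizing constant is 0.45·0.79·0.777 + 0.8·0.79·0.223 + 0.73·0.21·0.777 + 0.9·0.21·0.223 = 0.578421
Posterior = 0.161261 / 0.578421 ≈ 0.2788

P(power surge | alarm, burglary) ≈ 0.2788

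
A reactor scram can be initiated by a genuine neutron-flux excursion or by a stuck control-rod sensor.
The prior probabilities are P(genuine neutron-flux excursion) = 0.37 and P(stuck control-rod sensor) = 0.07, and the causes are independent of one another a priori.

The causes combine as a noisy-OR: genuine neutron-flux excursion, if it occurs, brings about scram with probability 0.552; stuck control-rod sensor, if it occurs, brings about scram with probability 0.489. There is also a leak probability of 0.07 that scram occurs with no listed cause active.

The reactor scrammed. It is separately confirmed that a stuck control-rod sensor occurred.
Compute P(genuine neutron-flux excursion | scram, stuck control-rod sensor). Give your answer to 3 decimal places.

P(genuine neutron-flux excursion | scram, stuck control-rod sensor) ≈ 0.468

Under noisy-OR, P(scram | causes) = 1 − (1−0.07)·∏(1−qᵢ) over the active causes.
P(scram | stuck control-rod sensor) = 0.52477*0.63 + 0.787097*0.37 = 0.330605 + 0.291226 = 0.621831
Restricting to configurations with genuine neutron-flux excursion present: 0.787097*0.37 = 0.291226.
Hence the posterior is 0.291226/0.621831 ≈ 0.468.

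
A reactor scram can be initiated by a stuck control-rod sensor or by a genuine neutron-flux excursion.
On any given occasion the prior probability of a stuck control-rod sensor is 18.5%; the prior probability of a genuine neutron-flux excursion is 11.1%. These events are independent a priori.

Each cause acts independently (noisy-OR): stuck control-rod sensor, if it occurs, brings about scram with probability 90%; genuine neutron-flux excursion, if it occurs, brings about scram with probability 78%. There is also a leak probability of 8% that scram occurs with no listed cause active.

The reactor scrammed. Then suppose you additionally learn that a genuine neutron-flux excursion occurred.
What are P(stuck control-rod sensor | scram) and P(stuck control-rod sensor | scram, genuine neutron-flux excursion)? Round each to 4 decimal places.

P(stuck control-rod sensor | scram) ≈ 0.5657; P(stuck control-rod sensor | scram, genuine neutron-flux excursion) ≈ 0.2180

Under noisy-OR, P(scram | causes) = 1 − (1−0.08)·∏(1−qᵢ) over the active causes.
P(scram) = 0.08*0.815*0.889 + 0.7976*0.815*0.111 + 0.908*0.185*0.889 + 0.97976*0.185*0.111 = 0.057963 + 0.072155 + 0.149334 + 0.020119 = 0.299571
Of this, 0.169453 comes from 0.149334 + 0.020119 (the stuck control-rod sensor=true cases).
So P(stuck control-rod sensor | scram) = 0.169453/0.299571 ≈ 0.5657.

Now condition on the additional information:
Sum P(scram|·) weighted by the priors over both values of stuck control-rod sensor:
  P(scram | genuine neutron-flux excursion) = 0.7976×0.815 + 0.97976×0.185
        = 0.650044 + 0.181256 = 0.831300
Keeping only the stuck control-rod sensor-present terms gives 0.181256, so
  P(stuck control-rod sensor | scram, genuine neutron-flux excursion) = 0.181256 / 0.831300 ≈ 0.2180
This is intercausal reasoning (explaining away): once genuine neutron-flux excursion accounts for the scram, stuck control-rod sensor becomes less likely.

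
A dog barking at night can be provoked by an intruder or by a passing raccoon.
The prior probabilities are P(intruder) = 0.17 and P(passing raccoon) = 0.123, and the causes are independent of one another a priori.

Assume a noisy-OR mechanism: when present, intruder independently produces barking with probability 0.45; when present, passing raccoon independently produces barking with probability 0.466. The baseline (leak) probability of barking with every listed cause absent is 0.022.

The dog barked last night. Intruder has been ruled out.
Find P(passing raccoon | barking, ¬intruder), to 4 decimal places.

P(passing raccoon | barking, ¬intruder) ≈ 0.7528

Under noisy-OR, P(barking | causes) = 1 − (1−0.022)·∏(1−qᵢ) over the active causes.
Weight on passing raccoon=true, given the evidence: 0.477748×0.123 = 0.058763
Normalizer over all consistent configurations: 0.022×0.877 + 0.477748×0.123 = 0.078057
P(passing raccoon | barking, ¬intruder) = 0.058763/0.078057 ≈ 0.7528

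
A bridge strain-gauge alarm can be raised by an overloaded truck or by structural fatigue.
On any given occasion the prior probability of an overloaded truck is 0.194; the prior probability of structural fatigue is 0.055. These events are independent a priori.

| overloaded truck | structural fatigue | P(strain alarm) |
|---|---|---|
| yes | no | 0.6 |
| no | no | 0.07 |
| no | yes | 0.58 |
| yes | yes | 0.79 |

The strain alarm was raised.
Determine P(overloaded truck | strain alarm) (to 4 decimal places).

P(strain alarm) = 0.07*0.806*0.945 + 0.58*0.806*0.055 + 0.6*0.194*0.945 + 0.79*0.194*0.055 = 0.053317 + 0.025711 + 0.109998 + 0.008429 = 0.197455
Of this, 0.118427 comes from 0.109998 + 0.008429 (the overloaded truck=true cases).
So P(overloaded truck | strain alarm) = 0.118427/0.197455 ≈ 0.5998.

P(overloaded truck | strain alarm) ≈ 0.5998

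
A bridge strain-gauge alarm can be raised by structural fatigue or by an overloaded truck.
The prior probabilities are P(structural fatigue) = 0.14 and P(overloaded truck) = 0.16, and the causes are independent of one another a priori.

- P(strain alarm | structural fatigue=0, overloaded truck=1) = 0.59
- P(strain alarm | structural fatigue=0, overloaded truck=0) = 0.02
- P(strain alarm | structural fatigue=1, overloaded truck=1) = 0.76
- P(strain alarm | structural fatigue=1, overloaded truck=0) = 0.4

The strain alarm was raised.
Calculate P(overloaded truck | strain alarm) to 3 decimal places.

P(overloaded truck | strain alarm) ≈ 0.615

P(strain alarm) = 0.02×0.86×0.84 + 0.59×0.86×0.16 + 0.4×0.14×0.84 + 0.76×0.14×0.16 = 0.014448 + 0.081184 + 0.047040 + 0.017024 = 0.159696
Of this, 0.098208 comes from 0.081184 + 0.017024 (the overloaded truck=true cases).
P(overloaded truck | strain alarm) = 0.098208 / 0.159696 ≈ 0.615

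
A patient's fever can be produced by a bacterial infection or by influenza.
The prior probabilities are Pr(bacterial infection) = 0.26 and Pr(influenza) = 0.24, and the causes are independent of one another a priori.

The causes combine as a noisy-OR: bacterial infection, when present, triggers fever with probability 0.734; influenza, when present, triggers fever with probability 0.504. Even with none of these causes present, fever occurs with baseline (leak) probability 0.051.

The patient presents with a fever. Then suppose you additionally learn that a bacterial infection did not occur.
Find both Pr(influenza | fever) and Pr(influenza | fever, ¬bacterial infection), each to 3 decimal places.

Under noisy-OR, P(fever | causes) = 1 − (1−0.051)·∏(1−qᵢ) over the active causes.
For the numerator, keep only influenza=true terms: 0.094003 + 0.054587 = 0.148590
Denominator P(fever): 0.051·0.74·0.76 + 0.529296·0.74·0.24 + 0.747566·0.26·0.76 + 0.874793·0.26·0.24 = 0.324991
P(influenza | fever) = 0.148590/0.324991 ≈ 0.457

Now also conditioning on bacterial infection≠true:
P(fever | ¬bacterial infection) = 0.051·0.76 + 0.529296·0.24 = 0.038760 + 0.127031 = 0.165791
Restricting to configurations with influenza present: 0.529296·0.24 = 0.127031.
P(influenza | fever, ¬bacterial infection) = 0.127031 / 0.165791 ≈ 0.766
With bacterial infection excluded, influenza must carry more of the explanatory weight for the fever.

Pr(influenza | fever) ≈ 0.457; Pr(influenza | fever, ¬bacterial infection) ≈ 0.766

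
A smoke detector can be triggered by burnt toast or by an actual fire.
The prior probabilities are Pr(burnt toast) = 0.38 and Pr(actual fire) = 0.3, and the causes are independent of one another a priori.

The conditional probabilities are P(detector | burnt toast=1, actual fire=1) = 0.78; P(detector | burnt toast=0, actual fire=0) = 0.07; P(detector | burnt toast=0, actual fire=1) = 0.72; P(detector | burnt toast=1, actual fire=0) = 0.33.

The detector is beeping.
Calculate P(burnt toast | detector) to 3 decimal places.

P(burnt toast | detector) ≈ 0.518

Weight on burnt toast=true, given the evidence: 0.087780 + 0.088920 = 0.176700
Normalizer over all consistent configurations: 0.07×0.62×0.7 + 0.72×0.62×0.3 + 0.33×0.38×0.7 + 0.78×0.38×0.3 = 0.341000
P(burnt toast | detector) = 0.176700/0.341000 ≈ 0.518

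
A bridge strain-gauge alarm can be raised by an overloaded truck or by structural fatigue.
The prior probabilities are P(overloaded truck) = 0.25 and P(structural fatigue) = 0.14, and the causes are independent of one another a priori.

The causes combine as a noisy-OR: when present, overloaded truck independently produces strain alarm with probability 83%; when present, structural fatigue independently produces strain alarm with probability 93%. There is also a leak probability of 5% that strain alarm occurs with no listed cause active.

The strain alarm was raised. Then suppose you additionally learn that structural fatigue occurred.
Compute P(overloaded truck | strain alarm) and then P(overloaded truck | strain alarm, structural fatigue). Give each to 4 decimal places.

P(overloaded truck | strain alarm) ≈ 0.6226; P(overloaded truck | strain alarm, structural fatigue) ≈ 0.2609

Under noisy-OR, P(strain alarm | causes) = 1 − (1−0.05)·∏(1−qᵢ) over the active causes.
By total probability over the 4 (overloaded truck, structural fatigue) configurations:
  P(strain alarm) = 0.05*0.75*0.86 + 0.9335*0.75*0.14 + 0.8385*0.25*0.86 + 0.988695*0.25*0.14
        = 0.032250 + 0.098018 + 0.180278 + 0.034604 = 0.345150
Configurations with overloaded truck contribute 0.214882, so
  P(overloaded truck | strain alarm) = 0.214882 / 0.345150 ≈ 0.6226

With the extra evidence:
By total probability over both values of overloaded truck:
  P(strain alarm | structural fatigue) = 0.9335×0.75 + 0.988695×0.25
        = 0.700125 + 0.247174 = 0.947299
Keeping only the overloaded truck-present terms gives 0.247174, so
  P(overloaded truck | strain alarm, structural fatigue) = 0.247174 / 0.947299 ≈ 0.2609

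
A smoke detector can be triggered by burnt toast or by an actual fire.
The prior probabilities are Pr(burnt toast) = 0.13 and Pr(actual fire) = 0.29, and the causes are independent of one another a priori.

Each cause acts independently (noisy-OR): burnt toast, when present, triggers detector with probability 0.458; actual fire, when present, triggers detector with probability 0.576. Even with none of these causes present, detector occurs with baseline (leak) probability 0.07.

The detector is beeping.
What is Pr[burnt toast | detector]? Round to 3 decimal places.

Under noisy-OR, P(detector | causes) = 1 − (1−0.07)·∏(1−qᵢ) over the active causes.
Numerator (weight on configurations with burnt toast): 0.045775 + 0.029643 = 0.075418
The normalizing constant is 0.07*0.87*0.71 + 0.60568*0.87*0.29 + 0.49594*0.13*0.71 + 0.786279*0.13*0.29 = 0.271470
Posterior = 0.075418 / 0.271470 ≈ 0.278

Pr[burnt toast | detector] ≈ 0.278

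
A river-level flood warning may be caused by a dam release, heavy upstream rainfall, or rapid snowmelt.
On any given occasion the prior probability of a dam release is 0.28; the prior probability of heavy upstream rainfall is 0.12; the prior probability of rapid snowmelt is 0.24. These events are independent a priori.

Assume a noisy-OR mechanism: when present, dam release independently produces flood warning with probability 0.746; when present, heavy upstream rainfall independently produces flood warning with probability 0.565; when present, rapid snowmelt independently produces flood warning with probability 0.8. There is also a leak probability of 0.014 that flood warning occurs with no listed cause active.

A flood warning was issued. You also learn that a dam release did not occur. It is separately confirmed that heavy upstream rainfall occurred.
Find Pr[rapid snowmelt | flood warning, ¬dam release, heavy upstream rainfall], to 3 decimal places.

Pr[rapid snowmelt | flood warning, ¬dam release, heavy upstream rainfall] ≈ 0.336

Under noisy-OR, P(flood warning | causes) = 1 − (1−0.014)·∏(1−qᵢ) over the active causes.
P(flood warning | ¬dam release, heavy upstream rainfall) = 0.57109·0.76 + 0.914218·0.24 = 0.434028 + 0.219412 = 0.653440
Restricting to configurations with rapid snowmelt present: 0.914218·0.24 = 0.219412.
P(rapid snowmelt | flood warning, ¬dam release, heavy upstream rainfall) = 0.219412 / 0.653440 ≈ 0.336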